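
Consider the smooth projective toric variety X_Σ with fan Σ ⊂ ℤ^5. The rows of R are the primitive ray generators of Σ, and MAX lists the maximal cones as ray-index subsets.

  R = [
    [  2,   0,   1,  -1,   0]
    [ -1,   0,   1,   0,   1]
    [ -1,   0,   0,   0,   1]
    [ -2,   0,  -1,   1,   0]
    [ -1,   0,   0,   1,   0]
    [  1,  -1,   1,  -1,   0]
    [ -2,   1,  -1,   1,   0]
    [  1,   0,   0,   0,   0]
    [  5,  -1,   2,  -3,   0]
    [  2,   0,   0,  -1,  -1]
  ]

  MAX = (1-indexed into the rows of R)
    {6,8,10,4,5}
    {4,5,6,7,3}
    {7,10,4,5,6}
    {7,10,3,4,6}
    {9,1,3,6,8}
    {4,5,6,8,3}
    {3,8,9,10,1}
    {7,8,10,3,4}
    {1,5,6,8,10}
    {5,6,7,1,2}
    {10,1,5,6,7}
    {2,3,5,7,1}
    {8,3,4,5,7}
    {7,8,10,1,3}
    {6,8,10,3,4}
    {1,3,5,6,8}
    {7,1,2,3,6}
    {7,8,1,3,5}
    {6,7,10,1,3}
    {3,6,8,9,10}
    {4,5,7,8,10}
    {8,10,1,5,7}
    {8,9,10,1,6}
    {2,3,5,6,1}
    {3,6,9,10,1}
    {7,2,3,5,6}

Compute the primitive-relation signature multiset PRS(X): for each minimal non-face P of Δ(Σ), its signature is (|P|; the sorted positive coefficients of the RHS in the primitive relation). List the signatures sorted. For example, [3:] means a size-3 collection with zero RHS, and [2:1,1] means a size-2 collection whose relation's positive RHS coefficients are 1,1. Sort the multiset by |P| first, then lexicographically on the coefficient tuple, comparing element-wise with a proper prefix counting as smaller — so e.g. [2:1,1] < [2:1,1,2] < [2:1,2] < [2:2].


Σ has 12 primitive collections:

  {1,4}:  v_{1} + v_{4} = 0  ⇒ sig = [2:]
  {2,8}:  v_{2} + v_{8} = v_{1} + v_{3} + v_{5}  ⇒ sig = [2:1,1,1]
  {2,10}:  v_{2} + v_{10} = v_{1} + v_{6} + v_{7}  ⇒ sig = [2:1,1,1]
  {5,9}:  v_{5} + v_{9} = v_{1} + v_{6} + v_{8}  ⇒ sig = [2:1,1,1]
  {7,9}:  v_{7} + v_{9} = v_{1} + v_{3} + v_{10}  ⇒ sig = [2:1,1,1]
  {2,4}:  v_{2} + v_{4} = v_{3} + v_{5} + v_{6} + v_{7}  ⇒ sig = [2:1,1,1,1]
  {4,9}:  v_{4} + v_{9} = v_{3} + v_{6} + v_{8} + v_{10}  ⇒ sig = [2:1,1,1,1]
  {2,9}:  v_{2} + v_{9} = 2·v_{1} + v_{3} + v_{6}  ⇒ sig = [2:1,1,2]
  {3,5,10}:  v_{3} + v_{5} + v_{10} = 0  ⇒ sig = [3:]
  {6,7,8}:  v_{6} + v_{7} + v_{8} = 0  ⇒ sig = [3:]
  {1,3,5,6,7}:  v_{1} + v_{3} + v_{5} + v_{6} + v_{7} = v_{2}  ⇒ sig = [5:1]
  {1,3,6,8,10}:  v_{1} + v_{3} + v_{6} + v_{8} + v_{10} = v_{9}  ⇒ sig = [5:1]

so the primitive-relation signature multiset is
[[2:], [2:1,1,1], [2:1,1,1], [2:1,1,1], [2:1,1,1], [2:1,1,1,1], [2:1,1,1,1], [2:1,1,2], [3:], [3:], [5:1], [5:1]]


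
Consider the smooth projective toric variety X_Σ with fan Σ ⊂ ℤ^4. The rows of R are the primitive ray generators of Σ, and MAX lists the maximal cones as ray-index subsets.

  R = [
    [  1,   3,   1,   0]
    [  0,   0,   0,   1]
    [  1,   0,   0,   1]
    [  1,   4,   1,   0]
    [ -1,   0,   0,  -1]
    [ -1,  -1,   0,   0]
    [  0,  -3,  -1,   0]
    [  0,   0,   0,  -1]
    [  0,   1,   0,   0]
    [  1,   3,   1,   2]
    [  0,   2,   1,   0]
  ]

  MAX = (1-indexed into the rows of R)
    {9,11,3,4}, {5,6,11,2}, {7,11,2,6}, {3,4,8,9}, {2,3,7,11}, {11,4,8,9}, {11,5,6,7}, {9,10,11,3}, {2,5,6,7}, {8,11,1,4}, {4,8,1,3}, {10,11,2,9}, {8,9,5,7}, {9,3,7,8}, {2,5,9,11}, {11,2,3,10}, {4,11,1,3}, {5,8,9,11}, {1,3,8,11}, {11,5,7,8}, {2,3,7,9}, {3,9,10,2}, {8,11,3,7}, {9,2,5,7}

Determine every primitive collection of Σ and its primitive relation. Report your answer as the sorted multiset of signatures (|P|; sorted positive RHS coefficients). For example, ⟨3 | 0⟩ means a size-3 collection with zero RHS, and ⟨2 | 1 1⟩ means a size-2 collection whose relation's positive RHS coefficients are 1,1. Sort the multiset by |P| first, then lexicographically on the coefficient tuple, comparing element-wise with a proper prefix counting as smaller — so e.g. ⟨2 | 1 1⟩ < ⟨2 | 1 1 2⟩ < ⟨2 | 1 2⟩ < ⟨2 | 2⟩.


Primitive collections (25):

  P = {2,8}:  v_{2} + v_{8} = 0  so sig = ⟨2 | 0⟩
  P = {3,5}:  v_{3} + v_{5} = 0  so sig = ⟨2 | 0⟩
  P = {1,6}:  v_{1} + v_{6} = v_{11}  so sig = ⟨2 | 1⟩
  P = {1,9}:  v_{1} + v_{9} = v_{4}  so sig = ⟨2 | 1⟩
  P = {1,7}:  v_{1} + v_{7} = v_{3} + v_{8}  so sig = ⟨2 | 1 1⟩
  P = {4,6}:  v_{4} + v_{6} = v_{9} + v_{11}  so sig = ⟨2 | 1 1⟩
  P = {6,9}:  v_{6} + v_{9} = v_{2} + v_{5}  so sig = ⟨2 | 1 1⟩
  P = {7,10}:  v_{7} + v_{10} = v_{2} + v_{3}  so sig = ⟨2 | 1 1⟩
  P = {1,2}:  v_{1} + v_{2} = v_{3} + v_{9} + v_{11}  so sig = ⟨2 | 1 1 1⟩
  P = {1,5}:  v_{1} + v_{5} = v_{8} + v_{9} + v_{11}  so sig = ⟨2 | 1 1 1⟩
  P = {3,6}:  v_{3} + v_{6} = v_{2} + v_{7} + v_{11}  so sig = ⟨2 | 1 1 1⟩
  P = {4,7}:  v_{4} + v_{7} = v_{3} + v_{8} + v_{9}  so sig = ⟨2 | 1 1 1⟩
  P = {5,10}:  v_{5} + v_{10} = v_{2} + v_{9} + v_{11}  so sig = ⟨2 | 1 1 1⟩
  P = {6,8}:  v_{6} + v_{8} = v_{5} + v_{7} + v_{11}  so sig = ⟨2 | 1 1 1⟩
  P = {8,10}:  v_{8} + v_{10} = v_{3} + v_{9} + v_{11}  so sig = ⟨2 | 1 1 1⟩
  P = {2,4}:  v_{2} + v_{4} = v_{3} + 2·v_{9} + v_{11}  so sig = ⟨2 | 1 1 2⟩
  P = {4,5}:  v_{4} + v_{5} = v_{8} + 2·v_{9} + v_{11}  so sig = ⟨2 | 1 1 2⟩
  P = {6,10}:  v_{6} + v_{10} = 2·v_{2} + v_{11}  so sig = ⟨2 | 1 2⟩
  P = {1,10}:  v_{1} + v_{10} = 2·v_{3} + 2·v_{9} + 2·v_{11}  so sig = ⟨2 | 2 2 2⟩
  P = {4,10}:  v_{4} + v_{10} = 2·v_{3} + 3·v_{9} + 2·v_{11}  so sig = ⟨2 | 2 2 3⟩
  P = {7,9,11}:  v_{7} + v_{9} + v_{11} = 0  so sig = ⟨3 | 0⟩
  P = {2,3,9,11}:  v_{2} + v_{3} + v_{9} + v_{11} = v_{10}  so sig = ⟨4 | 1⟩
  P = {2,5,7,11}:  v_{2} + v_{5} + v_{7} + v_{11} = v_{6}  so sig = ⟨4 | 1⟩
  P = {3,8,9,11}:  v_{3} + v_{8} + v_{9} + v_{11} = v_{1}  so sig = ⟨4 | 1⟩
  P = {3,4,8,11}:  v_{3} + v_{4} + v_{8} + v_{11} = 2·v_{1}  so sig = ⟨4 | 2⟩

Hence PRS(X_Σ) =
{ ⟨2 | 0⟩ ×2,  ⟨2 | 1⟩ ×2,  ⟨2 | 1 1⟩ ×4,  ⟨2 | 1 1 1⟩ ×7,  ⟨2 | 1 1 2⟩ ×2,  ⟨2 | 1 2⟩,  ⟨2 | 2 2 2⟩,  ⟨2 | 2 2 3⟩,  ⟨3 | 0⟩,  ⟨4 | 1⟩ ×3,  ⟨4 | 2⟩ }


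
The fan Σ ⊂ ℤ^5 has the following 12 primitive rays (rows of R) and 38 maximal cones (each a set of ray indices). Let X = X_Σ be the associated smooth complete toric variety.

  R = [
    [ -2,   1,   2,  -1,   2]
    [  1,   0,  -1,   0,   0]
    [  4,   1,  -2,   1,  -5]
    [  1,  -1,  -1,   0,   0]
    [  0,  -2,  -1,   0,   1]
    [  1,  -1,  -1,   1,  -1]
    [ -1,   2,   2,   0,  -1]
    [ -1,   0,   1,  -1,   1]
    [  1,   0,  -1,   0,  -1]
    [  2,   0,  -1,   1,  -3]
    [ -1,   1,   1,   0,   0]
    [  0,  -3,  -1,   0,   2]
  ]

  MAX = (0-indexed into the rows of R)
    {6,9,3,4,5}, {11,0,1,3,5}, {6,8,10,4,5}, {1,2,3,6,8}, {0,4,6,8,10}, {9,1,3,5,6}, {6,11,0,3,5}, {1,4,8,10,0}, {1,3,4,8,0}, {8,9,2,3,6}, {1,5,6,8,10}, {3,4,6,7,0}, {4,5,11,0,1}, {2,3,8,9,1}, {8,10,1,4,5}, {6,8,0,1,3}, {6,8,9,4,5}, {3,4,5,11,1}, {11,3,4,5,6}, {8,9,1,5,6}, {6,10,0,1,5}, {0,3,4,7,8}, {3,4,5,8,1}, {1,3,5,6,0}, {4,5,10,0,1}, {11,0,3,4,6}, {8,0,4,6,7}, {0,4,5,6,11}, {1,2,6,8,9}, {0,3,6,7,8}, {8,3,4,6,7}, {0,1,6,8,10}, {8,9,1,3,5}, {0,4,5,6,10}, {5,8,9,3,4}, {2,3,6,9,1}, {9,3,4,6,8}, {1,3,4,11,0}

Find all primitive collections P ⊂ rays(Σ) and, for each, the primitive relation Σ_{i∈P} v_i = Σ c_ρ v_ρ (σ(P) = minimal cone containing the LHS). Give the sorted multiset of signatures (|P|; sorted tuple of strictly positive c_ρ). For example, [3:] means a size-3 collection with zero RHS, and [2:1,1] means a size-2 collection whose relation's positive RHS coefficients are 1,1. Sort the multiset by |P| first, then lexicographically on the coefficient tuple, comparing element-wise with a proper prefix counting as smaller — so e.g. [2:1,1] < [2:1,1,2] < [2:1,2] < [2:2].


|primitive collections| = 25. Relations:

  P={3,10}:  v_{3} + v_{10} = 0 ; sig = [2:]
  P={0,9}:  v_{0} + v_{9} = v_{3} + v_{6} ; sig = [2:1,1]
  P={8,11}:  v_{8} + v_{11} = v_{3} + v_{4} ; sig = [2:1,1]
  P={1,7}:  v_{1} + v_{7} = v_{0} + v_{3} + v_{8} ; sig = [2:1,1,1]
  P={2,4}:  v_{2} + v_{4} = v_{3} + v_{8} + v_{9} ; sig = [2:1,1,1]
  P={5,7}:  v_{5} + v_{7} = v_{3} + v_{4} + v_{6} ; sig = [2:1,1,1]
  P={9,10}:  v_{9} + v_{10} = v_{5} + v_{6} + v_{8} ; sig = [2:1,1,1]
  P={10,11}:  v_{10} + v_{11} = v_{0} + v_{4} + v_{5} ; sig = [2:1,1,1]
  P={2,10}:  v_{2} + v_{10} = v_{1} + v_{6} + v_{8} + v_{9} ; sig = [2:1,1,1,1]
  P={7,10}:  v_{7} + v_{10} = v_{0} + v_{4} + v_{6} + v_{8} ; sig = [2:1,1,1,1]
  P={9,11}:  v_{9} + v_{11} = 2·v_{3} + v_{4} + v_{5} + v_{6} ; sig = [2:1,1,1,2]
  P={0,2}:  v_{0} + v_{2} = v_{1} + 2·v_{3} + 2·v_{6} + v_{8} ; sig = [2:1,1,2,2]
  P={7,9}:  v_{7} + v_{9} = 2·v_{3} + v_{4} + 2·v_{6} + v_{8} ; sig = [2:1,1,2,2]
  P={7,11}:  v_{7} + v_{11} = v_{0} + 2·v_{3} + 2·v_{4} + v_{6} ; sig = [2:1,1,2,2]
  P={2,5}:  v_{2} + v_{5} = v_{1} + 2·v_{9} ; sig = [2:1,2]
  P={2,11}:  v_{2} + v_{11} = 2·v_{3} + v_{9} ; sig = [2:1,2]
  P={2,7}:  v_{2} + v_{7} = 3·v_{3} + 2·v_{6} + 2·v_{8} ; sig = [2:2,2,3]
  P={0,5,8}:  v_{0} + v_{5} + v_{8} = 0 ; sig = [3:]
  P={1,4,6}:  v_{1} + v_{4} + v_{6} = 0 ; sig = [3:]
  P={1,4,9}:  v_{1} + v_{4} + v_{9} = v_{3} + v_{5} + v_{8} ; sig = [3:1,1,1]
  P={1,6,11}:  v_{1} + v_{6} + v_{11} = v_{0} + v_{3} + v_{5} ; sig = [3:1,1,1]
  P={0,3,4,5}:  v_{0} + v_{3} + v_{4} + v_{5} = v_{11} ; sig = [4:1]
  P={3,5,6,8}:  v_{3} + v_{5} + v_{6} + v_{8} = v_{9} ; sig = [4:1]
  P={0,3,4,6,8}:  v_{0} + v_{3} + v_{4} + v_{6} + v_{8} = v_{7} ; sig = [5:1]
  P={1,3,6,8,9}:  v_{1} + v_{3} + v_{6} + v_{8} + v_{9} = v_{2} ; sig = [5:1]

so the primitive-relation signature multiset is
[[2:], [2:1,1], [2:1,1], [2:1,1,1], [2:1,1,1], [2:1,1,1], [2:1,1,1], [2:1,1,1], [2:1,1,1,1], [2:1,1,1,1], [2:1,1,1,2], [2:1,1,2,2], [2:1,1,2,2], [2:1,1,2,2], [2:1,2], [2:1,2], [2:2,2,3], [3:], [3:], [3:1,1,1], [3:1,1,1], [4:1], [4:1], [5:1], [5:1]]


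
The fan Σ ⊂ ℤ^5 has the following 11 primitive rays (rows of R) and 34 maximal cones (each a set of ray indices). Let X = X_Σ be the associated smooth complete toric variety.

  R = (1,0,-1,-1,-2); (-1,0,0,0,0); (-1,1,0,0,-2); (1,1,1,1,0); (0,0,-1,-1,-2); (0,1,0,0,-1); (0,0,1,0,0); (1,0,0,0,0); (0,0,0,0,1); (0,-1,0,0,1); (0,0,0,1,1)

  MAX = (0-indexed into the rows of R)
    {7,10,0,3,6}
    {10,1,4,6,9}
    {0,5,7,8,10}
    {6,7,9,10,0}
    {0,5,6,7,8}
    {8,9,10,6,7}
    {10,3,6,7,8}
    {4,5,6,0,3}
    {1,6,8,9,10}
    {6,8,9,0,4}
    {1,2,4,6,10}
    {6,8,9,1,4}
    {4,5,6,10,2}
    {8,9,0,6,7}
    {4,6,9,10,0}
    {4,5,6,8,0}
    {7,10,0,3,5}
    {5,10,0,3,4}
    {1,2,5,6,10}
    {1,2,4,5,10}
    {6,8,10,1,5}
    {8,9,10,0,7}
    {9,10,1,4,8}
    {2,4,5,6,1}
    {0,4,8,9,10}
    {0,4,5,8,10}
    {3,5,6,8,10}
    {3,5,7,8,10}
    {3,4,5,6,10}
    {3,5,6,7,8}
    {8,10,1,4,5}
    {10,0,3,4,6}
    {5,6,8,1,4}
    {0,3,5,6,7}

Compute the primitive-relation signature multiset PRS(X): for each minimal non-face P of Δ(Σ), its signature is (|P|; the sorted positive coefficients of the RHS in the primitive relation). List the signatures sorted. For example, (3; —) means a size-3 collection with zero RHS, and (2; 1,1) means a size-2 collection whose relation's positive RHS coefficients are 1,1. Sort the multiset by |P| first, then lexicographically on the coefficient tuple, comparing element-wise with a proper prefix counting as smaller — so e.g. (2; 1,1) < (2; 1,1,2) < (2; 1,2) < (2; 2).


Primitive collections (18):

  P = {1,7}:  v_{1} + v_{7} = 0 ; sig = (2; —)
  P = {5,9}:  v_{5} + v_{9} = 0 ; sig = (2; —)
  P = {0,1}:  v_{0} + v_{1} = v_{4} ; sig = (2; 1)
  P = {4,7}:  v_{4} + v_{7} = v_{0} ; sig = (2; 1)
  P = {2,8}:  v_{2} + v_{8} = v_{1} + v_{5} ; sig = (2; 1,1)
  P = {1,3}:  v_{1} + v_{3} = v_{5} + v_{6} + v_{10} ; sig = (2; 1,1,1)
  P = {3,9}:  v_{3} + v_{9} = v_{6} + v_{7} + v_{10} ; sig = (2; 1,1,1)
  P = {2,7}:  v_{2} + v_{7} = v_{4} + v_{5} + v_{6} + v_{10} ; sig = (2; 1,1,1,1)
  P = {2,9}:  v_{2} + v_{9} = v_{1} + v_{4} + v_{6} + v_{10} ; sig = (2; 1,1,1,1)
  P = {0,2}:  v_{0} + v_{2} = 2·v_{4} + v_{5} + v_{6} + v_{10} ; sig = (2; 1,1,1,2)
  P = {2,3}:  v_{2} + v_{3} = v_{4} + 2·v_{5} + 2·v_{6} + 2·v_{10} ; sig = (2; 1,2,2,2)
  P = {3,4,8}:  v_{3} + v_{4} + v_{8} = v_{5} + v_{7} ; sig = (3; 1,1)
  P = {0,3,8}:  v_{0} + v_{3} + v_{8} = v_{5} + 2·v_{7} ; sig = (3; 1,2)
  P = {4,6,8,10}:  v_{4} + v_{6} + v_{8} + v_{10} = 0 ; sig = (4; —)
  P = {0,6,8,10}:  v_{0} + v_{6} + v_{8} + v_{10} = v_{7} ; sig = (4; 1)
  P = {5,6,7,10}:  v_{5} + v_{6} + v_{7} + v_{10} = v_{3} ; sig = (4; 1)
  P = {0,5,6,10}:  v_{0} + v_{5} + v_{6} + v_{10} = v_{3} + v_{4} ; sig = (4; 1,1)
  P = {1,4,5,6,10}:  v_{1} + v_{4} + v_{5} + v_{6} + v_{10} = v_{2} ; sig = (5; 1)

Signatures (|P|; sorted positive RHS coefficients), sorted:
[(2; —), (2; —), (2; 1), (2; 1), (2; 1,1), (2; 1,1,1), (2; 1,1,1), (2; 1,1,1,1), (2; 1,1,1,1), (2; 1,1,1,2), (2; 1,2,2,2), (3; 1,1), (3; 1,2), (4; —), (4; 1), (4; 1), (4; 1,1), (5; 1)]


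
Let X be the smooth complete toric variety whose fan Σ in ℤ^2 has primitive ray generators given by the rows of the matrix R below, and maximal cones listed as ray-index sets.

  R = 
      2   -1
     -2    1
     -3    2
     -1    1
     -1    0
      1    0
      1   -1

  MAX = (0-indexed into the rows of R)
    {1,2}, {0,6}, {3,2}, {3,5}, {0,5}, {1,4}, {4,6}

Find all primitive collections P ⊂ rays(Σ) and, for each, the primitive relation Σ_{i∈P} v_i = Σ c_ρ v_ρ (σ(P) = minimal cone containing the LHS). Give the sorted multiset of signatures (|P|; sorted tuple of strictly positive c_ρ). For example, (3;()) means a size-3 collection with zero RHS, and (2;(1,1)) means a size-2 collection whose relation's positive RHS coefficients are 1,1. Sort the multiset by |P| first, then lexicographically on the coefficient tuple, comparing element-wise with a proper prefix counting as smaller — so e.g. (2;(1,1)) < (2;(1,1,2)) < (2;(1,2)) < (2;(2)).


|primitive collections| = 14. Relations:

  • {0,1}:  v_{0} + v_{1} = 0 ; sig = (2;())
  • {3,6}:  v_{3} + v_{6} = 0 ; sig = (2;())
  • {4,5}:  v_{4} + v_{5} = 0 ; sig = (2;())
  • {0,2}:  v_{0} + v_{2} = v_{3} ; sig = (2;(1))
  • {0,3}:  v_{0} + v_{3} = v_{5} ; sig = (2;(1))
  • {0,4}:  v_{0} + v_{4} = v_{6} ; sig = (2;(1))
  • {1,3}:  v_{1} + v_{3} = v_{2} ; sig = (2;(1))
  • {1,5}:  v_{1} + v_{5} = v_{3} ; sig = (2;(1))
  • {1,6}:  v_{1} + v_{6} = v_{4} ; sig = (2;(1))
  • {2,6}:  v_{2} + v_{6} = v_{1} ; sig = (2;(1))
  • {3,4}:  v_{3} + v_{4} = v_{1} ; sig = (2;(1))
  • {5,6}:  v_{5} + v_{6} = v_{0} ; sig = (2;(1))
  • {2,4}:  v_{2} + v_{4} = 2·v_{1} ; sig = (2;(2))
  • {2,5}:  v_{2} + v_{5} = 2·v_{3} ; sig = (2;(2))

Sorted signature multiset PRS(X):
    (2;())
    (2;())
    (2;())
    (2;(1))
    (2;(1))
    (2;(1))
    (2;(1))
    (2;(1))
    (2;(1))
    (2;(1))
    (2;(1))
    (2;(1))
    (2;(2))
    (2;(2))


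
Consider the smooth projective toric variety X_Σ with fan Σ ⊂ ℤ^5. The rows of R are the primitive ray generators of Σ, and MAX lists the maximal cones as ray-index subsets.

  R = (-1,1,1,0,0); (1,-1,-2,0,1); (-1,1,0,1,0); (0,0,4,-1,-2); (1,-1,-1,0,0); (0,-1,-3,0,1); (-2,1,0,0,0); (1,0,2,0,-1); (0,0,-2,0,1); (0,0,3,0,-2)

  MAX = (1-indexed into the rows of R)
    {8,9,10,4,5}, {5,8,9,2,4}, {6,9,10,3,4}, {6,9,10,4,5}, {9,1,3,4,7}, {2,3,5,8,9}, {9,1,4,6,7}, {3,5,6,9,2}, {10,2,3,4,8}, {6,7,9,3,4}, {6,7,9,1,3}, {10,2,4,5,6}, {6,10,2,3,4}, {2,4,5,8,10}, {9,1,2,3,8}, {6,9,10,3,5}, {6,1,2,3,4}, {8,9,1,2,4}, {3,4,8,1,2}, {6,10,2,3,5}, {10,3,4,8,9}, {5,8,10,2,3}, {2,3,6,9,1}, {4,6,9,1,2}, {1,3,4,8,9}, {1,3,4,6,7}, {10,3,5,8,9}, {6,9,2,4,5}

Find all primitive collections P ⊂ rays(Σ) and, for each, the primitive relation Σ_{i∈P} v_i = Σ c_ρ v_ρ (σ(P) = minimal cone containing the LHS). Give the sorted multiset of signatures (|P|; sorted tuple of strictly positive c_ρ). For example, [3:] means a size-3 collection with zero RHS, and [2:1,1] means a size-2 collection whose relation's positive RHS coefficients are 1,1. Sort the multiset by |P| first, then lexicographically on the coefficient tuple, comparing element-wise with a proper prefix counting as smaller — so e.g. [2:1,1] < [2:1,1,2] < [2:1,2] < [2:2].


Σ has 11 primitive collections:

  • {1,5}:  v_{1} + v_{5} = 0  ⇒ sig = [2:]
  • {6,8}:  v_{6} + v_{8} = v_{5}  ⇒ sig = [2:1]
  • {1,10}:  v_{1} + v_{10} = v_{3} + v_{4}  ⇒ sig = [2:1,1]
  • {2,7}:  v_{2} + v_{7} = v_{1} + v_{6}  ⇒ sig = [2:1,1]
  • {7,8}:  v_{7} + v_{8} = v_{3} + v_{4} + v_{9}  ⇒ sig = [2:1,1,1]
  • {5,7}:  v_{5} + v_{7} = v_{3} + v_{4} + v_{6} + v_{9}  ⇒ sig = [2:1,1,1,1]
  • {7,10}:  v_{7} + v_{10} = 2·v_{3} + 2·v_{4} + v_{6} + v_{9}  ⇒ sig = [2:1,1,2,2]
  • {2,9,10}:  v_{2} + v_{9} + v_{10} = v_{5}  ⇒ sig = [3:1]
  • {3,4,5}:  v_{3} + v_{4} + v_{5} = v_{10}  ⇒ sig = [3:1]
  • {2,3,4,9}:  v_{2} + v_{3} + v_{4} + v_{9} = 0  ⇒ sig = [4:]
  • {1,3,4,6,9}:  v_{1} + v_{3} + v_{4} + v_{6} + v_{9} = v_{7}  ⇒ sig = [5:1]

Signatures (|P|; sorted positive RHS coefficients), sorted:
[[2:], [2:1], [2:1,1], [2:1,1], [2:1,1,1], [2:1,1,1,1], [2:1,1,2,2], [3:1], [3:1], [4:], [5:1]]


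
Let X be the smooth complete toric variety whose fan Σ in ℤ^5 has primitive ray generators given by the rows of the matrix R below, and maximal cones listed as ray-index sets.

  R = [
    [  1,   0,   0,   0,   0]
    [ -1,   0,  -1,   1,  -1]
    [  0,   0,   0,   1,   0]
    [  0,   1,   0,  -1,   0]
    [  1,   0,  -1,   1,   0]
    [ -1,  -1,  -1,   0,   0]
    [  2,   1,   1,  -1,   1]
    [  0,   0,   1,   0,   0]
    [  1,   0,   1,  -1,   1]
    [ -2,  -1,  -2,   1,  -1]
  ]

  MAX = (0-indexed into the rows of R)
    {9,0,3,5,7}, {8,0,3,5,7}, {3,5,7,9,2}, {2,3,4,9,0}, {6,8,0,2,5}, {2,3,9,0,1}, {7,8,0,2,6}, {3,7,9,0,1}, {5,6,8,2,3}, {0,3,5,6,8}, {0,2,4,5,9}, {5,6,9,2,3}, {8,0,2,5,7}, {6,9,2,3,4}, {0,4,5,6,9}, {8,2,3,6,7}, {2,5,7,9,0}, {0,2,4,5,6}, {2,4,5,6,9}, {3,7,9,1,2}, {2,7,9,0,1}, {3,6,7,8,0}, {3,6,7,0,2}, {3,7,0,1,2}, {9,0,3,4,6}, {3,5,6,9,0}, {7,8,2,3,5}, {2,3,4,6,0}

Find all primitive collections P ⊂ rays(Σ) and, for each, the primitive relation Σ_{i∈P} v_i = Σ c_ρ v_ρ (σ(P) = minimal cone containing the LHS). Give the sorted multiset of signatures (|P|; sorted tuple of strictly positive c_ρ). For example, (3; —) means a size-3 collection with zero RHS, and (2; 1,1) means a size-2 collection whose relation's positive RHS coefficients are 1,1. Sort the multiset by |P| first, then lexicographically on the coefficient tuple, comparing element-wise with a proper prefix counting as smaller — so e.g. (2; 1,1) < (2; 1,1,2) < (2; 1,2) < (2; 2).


Primitive collections (14):

  P={1,8}:  v_{1} + v_{8} = 0 ; sig = (2; —)
  P={1,5}:  v_{1} + v_{5} = v_{9} ; sig = (2; 1)
  P={8,9}:  v_{8} + v_{9} = v_{5} ; sig = (2; 1)
  P={4,7}:  v_{4} + v_{7} = v_{0} + v_{2} ; sig = (2; 1,1)
  P={1,6}:  v_{1} + v_{6} = v_{0} + v_{2} + v_{3} ; sig = (2; 1,1,1)
  P={4,8}:  v_{4} + v_{8} = v_{0} + v_{2} + v_{5} + v_{6} ; sig = (2; 1,1,1,1)
  P={1,4}:  v_{1} + v_{4} = 2·v_{0} + 2·v_{2} + v_{3} + v_{9} ; sig = (2; 1,1,2,2)
  P={6,7,9}:  v_{6} + v_{7} + v_{9} = 0 ; sig = (3; —)
  P={5,6,7}:  v_{5} + v_{6} + v_{7} = v_{8} ; sig = (3; 1)
  P={3,4,5}:  v_{3} + v_{4} + v_{5} = 2·v_{6} + 2·v_{9} ; sig = (3; 2,2)
  P={0,2,3,8}:  v_{0} + v_{2} + v_{3} + v_{8} = v_{6} ; sig = (4; 1)
  P={0,2,6,9}:  v_{0} + v_{2} + v_{6} + v_{9} = v_{4} ; sig = (4; 1)
  P={0,2,3,5}:  v_{0} + v_{2} + v_{3} + v_{5} = v_{6} + v_{9} ; sig = (4; 1,1)
  P={0,2,3,7,9}:  v_{0} + v_{2} + v_{3} + v_{7} + v_{9} = v_{1} ; sig = (5; 1)

Signatures (|P|; sorted positive RHS coefficients), sorted:
    |P|=2: 7 collections, coeffs (), (1), (1), (1,1), (1,1,1), (1,1,1,1), (1,1,2,2)
    |P|=3: 3 collections, coeffs (), (1), (2,2)
    |P|=4: 3 collections, coeffs (1), (1), (1,1)
    |P|=5: 1 collection, coeffs (1)


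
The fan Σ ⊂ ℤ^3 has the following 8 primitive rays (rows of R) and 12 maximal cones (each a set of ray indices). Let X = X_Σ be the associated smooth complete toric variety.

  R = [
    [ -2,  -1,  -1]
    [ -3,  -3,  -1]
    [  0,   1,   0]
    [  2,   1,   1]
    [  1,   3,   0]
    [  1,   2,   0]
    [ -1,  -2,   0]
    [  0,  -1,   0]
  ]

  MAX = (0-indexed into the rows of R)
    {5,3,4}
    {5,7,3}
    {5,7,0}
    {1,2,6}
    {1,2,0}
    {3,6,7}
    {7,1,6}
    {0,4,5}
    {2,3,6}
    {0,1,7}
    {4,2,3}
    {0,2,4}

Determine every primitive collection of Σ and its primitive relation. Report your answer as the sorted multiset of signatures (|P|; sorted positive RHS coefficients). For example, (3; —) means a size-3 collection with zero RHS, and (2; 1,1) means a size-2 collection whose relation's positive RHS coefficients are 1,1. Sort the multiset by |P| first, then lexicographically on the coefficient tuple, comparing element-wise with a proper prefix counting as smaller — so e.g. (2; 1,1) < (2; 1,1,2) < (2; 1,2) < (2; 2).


Δ(Σ) — 8 vertices, 10 min non-faces:

  P={0,3}:  v_{0} + v_{3} = 0  ⇒ sig = (2; —)
  P={2,7}:  v_{2} + v_{7} = 0  ⇒ sig = (2; —)
  P={5,6}:  v_{5} + v_{6} = 0  ⇒ sig = (2; —)
  P={0,6}:  v_{0} + v_{6} = v_{1}  ⇒ sig = (2; 1)
  P={1,3}:  v_{1} + v_{3} = v_{6}  ⇒ sig = (2; 1)
  P={1,5}:  v_{1} + v_{5} = v_{0}  ⇒ sig = (2; 1)
  P={2,5}:  v_{2} + v_{5} = v_{4}  ⇒ sig = (2; 1)
  P={4,6}:  v_{4} + v_{6} = v_{2}  ⇒ sig = (2; 1)
  P={4,7}:  v_{4} + v_{7} = v_{5}  ⇒ sig = (2; 1)
  P={1,4}:  v_{1} + v_{4} = v_{0} + v_{2}  ⇒ sig = (2; 1,1)

Signatures (|P|; sorted positive RHS coefficients), sorted:
[(2; —), (2; —), (2; —), (2; 1), (2; 1), (2; 1), (2; 1), (2; 1), (2; 1), (2; 1,1)]


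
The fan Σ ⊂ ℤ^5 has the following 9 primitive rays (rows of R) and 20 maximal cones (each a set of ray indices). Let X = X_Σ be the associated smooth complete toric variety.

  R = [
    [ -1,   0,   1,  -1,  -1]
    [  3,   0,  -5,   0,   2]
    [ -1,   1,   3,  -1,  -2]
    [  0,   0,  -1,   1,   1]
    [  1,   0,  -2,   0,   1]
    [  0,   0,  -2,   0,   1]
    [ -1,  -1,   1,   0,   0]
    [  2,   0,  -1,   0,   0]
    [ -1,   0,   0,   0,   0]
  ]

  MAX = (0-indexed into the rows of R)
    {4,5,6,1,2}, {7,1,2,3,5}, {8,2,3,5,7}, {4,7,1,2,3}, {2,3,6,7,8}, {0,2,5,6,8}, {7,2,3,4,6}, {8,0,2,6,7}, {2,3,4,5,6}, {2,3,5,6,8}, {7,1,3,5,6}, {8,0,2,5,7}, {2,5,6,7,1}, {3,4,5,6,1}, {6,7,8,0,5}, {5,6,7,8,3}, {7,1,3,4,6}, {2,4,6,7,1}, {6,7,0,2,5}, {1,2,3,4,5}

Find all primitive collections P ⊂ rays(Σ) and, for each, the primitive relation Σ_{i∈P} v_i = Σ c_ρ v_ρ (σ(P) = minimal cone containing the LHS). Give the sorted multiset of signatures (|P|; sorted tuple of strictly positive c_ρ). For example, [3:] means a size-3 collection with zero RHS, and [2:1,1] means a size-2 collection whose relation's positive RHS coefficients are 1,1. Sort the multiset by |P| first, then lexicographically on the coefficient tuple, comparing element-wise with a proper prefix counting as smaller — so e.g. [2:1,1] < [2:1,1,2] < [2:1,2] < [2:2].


|primitive collections| = 9. Relations:

  P={0,3}:  v_{0} + v_{3} = v_{8} — sig = [2:1]
  P={4,8}:  v_{4} + v_{8} = v_{5} — sig = [2:1]
  P={0,4}:  v_{0} + v_{4} = v_{2} + 2·v_{5} + v_{6} + v_{7} — sig = [2:1,1,1,2]
  P={0,1}:  v_{0} + v_{1} = v_{2} + 3·v_{5} + v_{6} + 2·v_{7} — sig = [2:1,1,2,3]
  P={1,8}:  v_{1} + v_{8} = 2·v_{5} + v_{7} — sig = [2:1,2]
  P={4,5,7}:  v_{4} + v_{5} + v_{7} = v_{1} — sig = [3:1]
  P={1,2,3,6}:  v_{1} + v_{2} + v_{3} + v_{6} = v_{4} — sig = [4:1]
  P={2,3,5,6,7}:  v_{2} + v_{3} + v_{5} + v_{6} + v_{7} = 0 — sig = [5:]
  P={2,5,6,7,8}:  v_{2} + v_{5} + v_{6} + v_{7} + v_{8} = v_{0} — sig = [5:1]

Signatures (|P|; sorted positive RHS coefficients), sorted:
    |P|=2: 5 collections, coeffs (1), (1), (1,1,1,2), (1,1,2,3), (1,2)
    |P|=3: 1 collection, coeffs (1)
    |P|=4: 1 collection, coeffs (1)
    |P|=5: 2 collections, coeffs (), (1)


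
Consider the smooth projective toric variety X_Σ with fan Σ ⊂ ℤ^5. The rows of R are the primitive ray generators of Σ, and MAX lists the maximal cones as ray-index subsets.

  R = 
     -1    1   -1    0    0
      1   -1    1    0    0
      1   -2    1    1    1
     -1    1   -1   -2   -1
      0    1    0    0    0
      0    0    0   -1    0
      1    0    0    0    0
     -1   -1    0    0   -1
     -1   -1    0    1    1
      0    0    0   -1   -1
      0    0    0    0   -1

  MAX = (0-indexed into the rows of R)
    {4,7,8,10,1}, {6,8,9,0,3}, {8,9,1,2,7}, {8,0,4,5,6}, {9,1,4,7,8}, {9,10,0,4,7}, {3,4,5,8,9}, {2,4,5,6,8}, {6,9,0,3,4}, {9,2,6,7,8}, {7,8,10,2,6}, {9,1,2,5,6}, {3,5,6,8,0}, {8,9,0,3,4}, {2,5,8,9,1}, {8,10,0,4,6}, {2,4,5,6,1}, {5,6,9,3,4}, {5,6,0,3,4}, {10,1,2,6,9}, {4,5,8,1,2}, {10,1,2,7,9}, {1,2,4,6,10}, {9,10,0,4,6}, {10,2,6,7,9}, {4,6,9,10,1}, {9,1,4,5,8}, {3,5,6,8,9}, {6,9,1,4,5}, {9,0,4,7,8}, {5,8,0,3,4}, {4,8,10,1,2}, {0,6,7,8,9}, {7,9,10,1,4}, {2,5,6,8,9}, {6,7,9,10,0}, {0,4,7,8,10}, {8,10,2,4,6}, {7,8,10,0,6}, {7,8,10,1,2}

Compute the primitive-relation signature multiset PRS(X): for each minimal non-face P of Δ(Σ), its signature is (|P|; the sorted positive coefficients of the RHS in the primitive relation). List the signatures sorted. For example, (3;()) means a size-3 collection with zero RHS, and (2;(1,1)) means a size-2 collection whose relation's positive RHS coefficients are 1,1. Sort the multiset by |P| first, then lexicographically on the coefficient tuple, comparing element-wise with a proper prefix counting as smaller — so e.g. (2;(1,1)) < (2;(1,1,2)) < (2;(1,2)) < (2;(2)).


17 minimal non-faces of Δ(Σ) (on 11 rays):

  P = {0,1}:  v_{0} + v_{1} = 0  →  sig = (2;())
  P = {5,10}:  v_{5} + v_{10} = v_{9}  →  sig = (2;(1))
  P = {0,2}:  v_{0} + v_{2} = v_{6} + v_{8}  →  sig = (2;(1,1))
  P = {1,3}:  v_{1} + v_{3} = v_{5} + v_{9}  →  sig = (2;(1,1))
  P = {2,3}:  v_{2} + v_{3} = v_{5} + v_{6} + v_{8} + v_{9}  →  sig = (2;(1,1,1,1))
  P = {3,7}:  v_{3} + v_{7} = v_{0} + v_{8} + 3·v_{9}  →  sig = (2;(1,1,3))
  P = {3,10}:  v_{3} + v_{10} = v_{0} + 2·v_{9}  →  sig = (2;(1,2))
  P = {5,7}:  v_{5} + v_{7} = v_{8} + 2·v_{9}  →  sig = (2;(1,2))
  P = {0,5,9}:  v_{0} + v_{5} + v_{9} = v_{3}  →  sig = (3;(1))
  P = {1,6,8}:  v_{1} + v_{6} + v_{8} = v_{2}  →  sig = (3;(1))
  P = {2,4,9}:  v_{2} + v_{4} + v_{9} = v_{1}  →  sig = (3;(1))
  P = {4,6,7}:  v_{4} + v_{6} + v_{7} = v_{10}  →  sig = (3;(1))
  P = {8,9,10}:  v_{8} + v_{9} + v_{10} = v_{7}  →  sig = (3;(1))
  P = {1,6,7}:  v_{1} + v_{6} + v_{7} = v_{2} + v_{9} + v_{10}  →  sig = (3;(1,1,1))
  P = {2,4,7}:  v_{2} + v_{4} + v_{7} = v_{1} + v_{8} + v_{10}  →  sig = (3;(1,1,1))
  P = {4,6,8,9}:  v_{4} + v_{6} + v_{8} + v_{9} = 0  →  sig = (4;())
  P = {3,4,6,8}:  v_{3} + v_{4} + v_{6} + v_{8} = v_{0} + v_{5}  →  sig = (4;(1,1))

Signatures (|P|; sorted positive RHS coefficients), sorted:
    (2;())
    (2;(1))
    (2;(1,1))
    (2;(1,1))
    (2;(1,1,1,1))
    (2;(1,1,3))
    (2;(1,2))
    (2;(1,2))
    (3;(1))
    (3;(1))
    (3;(1))
    (3;(1))
    (3;(1))
    (3;(1,1,1))
    (3;(1,1,1))
    (4;())
    (4;(1,1))


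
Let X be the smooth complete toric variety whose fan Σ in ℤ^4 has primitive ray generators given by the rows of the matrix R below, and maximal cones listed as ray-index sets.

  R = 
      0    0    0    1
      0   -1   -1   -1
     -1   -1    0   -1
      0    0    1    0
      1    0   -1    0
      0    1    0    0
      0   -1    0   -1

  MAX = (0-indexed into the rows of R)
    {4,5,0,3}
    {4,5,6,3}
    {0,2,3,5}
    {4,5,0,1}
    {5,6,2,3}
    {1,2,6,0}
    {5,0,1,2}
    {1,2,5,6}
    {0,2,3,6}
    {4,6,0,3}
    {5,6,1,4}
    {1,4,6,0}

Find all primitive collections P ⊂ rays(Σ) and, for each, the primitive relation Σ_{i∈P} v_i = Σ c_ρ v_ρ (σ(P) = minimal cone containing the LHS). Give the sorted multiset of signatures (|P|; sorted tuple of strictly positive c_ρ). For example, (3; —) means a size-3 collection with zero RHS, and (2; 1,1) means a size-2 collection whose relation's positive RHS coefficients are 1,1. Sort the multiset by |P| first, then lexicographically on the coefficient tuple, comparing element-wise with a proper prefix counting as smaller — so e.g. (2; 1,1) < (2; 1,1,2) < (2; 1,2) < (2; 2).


The 3 primitive collections of Σ (r=7, n=4):

  {1,3}:  v_{1} + v_{3} = v_{6}  so sig = (2; 1)
  {2,4}:  v_{2} + v_{4} = v_{1}  so sig = (2; 1)
  {0,5,6}:  v_{0} + v_{5} + v_{6} = 0  so sig = (3; —)

Sorted signature multiset PRS(X):
{ (2; 1) ×2,  (3; —) }


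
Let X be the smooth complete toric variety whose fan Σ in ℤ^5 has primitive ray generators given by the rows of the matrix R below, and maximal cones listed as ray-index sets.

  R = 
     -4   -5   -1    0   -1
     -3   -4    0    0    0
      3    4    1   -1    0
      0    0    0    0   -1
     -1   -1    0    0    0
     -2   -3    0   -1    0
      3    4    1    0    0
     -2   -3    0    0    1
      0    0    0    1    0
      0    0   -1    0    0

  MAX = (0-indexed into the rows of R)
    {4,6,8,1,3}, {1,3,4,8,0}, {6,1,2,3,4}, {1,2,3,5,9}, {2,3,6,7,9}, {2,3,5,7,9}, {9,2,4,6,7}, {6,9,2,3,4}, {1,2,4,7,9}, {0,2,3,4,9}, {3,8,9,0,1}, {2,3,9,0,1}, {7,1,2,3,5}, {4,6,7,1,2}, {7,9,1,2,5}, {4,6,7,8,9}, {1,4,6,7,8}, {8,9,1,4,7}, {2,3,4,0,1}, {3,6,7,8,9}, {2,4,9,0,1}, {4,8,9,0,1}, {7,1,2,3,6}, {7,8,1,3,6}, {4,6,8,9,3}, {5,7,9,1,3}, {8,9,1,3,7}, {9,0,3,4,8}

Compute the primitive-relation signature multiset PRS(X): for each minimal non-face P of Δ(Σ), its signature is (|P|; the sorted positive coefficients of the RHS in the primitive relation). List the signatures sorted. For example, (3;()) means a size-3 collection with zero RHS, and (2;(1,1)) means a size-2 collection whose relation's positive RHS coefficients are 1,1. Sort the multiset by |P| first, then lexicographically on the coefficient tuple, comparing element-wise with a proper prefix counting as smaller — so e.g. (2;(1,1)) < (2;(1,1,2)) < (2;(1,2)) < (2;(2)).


11 minimal non-faces of Δ(Σ) (on 10 rays):

  P = {2,8}:  v_{2} + v_{8} = v_{6}  →  sig = (2;(1))
  P = {0,6}:  v_{0} + v_{6} = v_{3} + v_{4}  →  sig = (2;(1,1))
  P = {5,8}:  v_{5} + v_{8} = v_{3} + v_{7}  →  sig = (2;(1,1))
  P = {5,6}:  v_{5} + v_{6} = v_{2} + v_{3} + v_{7}  →  sig = (2;(1,1,1))
  P = {4,5}:  v_{4} + v_{5} = 2·v_{1} + v_{2} + v_{9}  →  sig = (2;(1,1,2))
  P = {0,5}:  v_{0} + v_{5} = 3·v_{1} + v_{2} + v_{3} + 2·v_{9}  →  sig = (2;(1,1,2,3))
  P = {0,7}:  v_{0} + v_{7} = 2·v_{1} + v_{9}  →  sig = (2;(1,2))
  P = {1,6,9}:  v_{1} + v_{6} + v_{9} = 0  →  sig = (3;())
  P = {3,4,7}:  v_{3} + v_{4} + v_{7} = v_{1}  →  sig = (3;(1))
  P = {1,3,4,9}:  v_{1} + v_{3} + v_{4} + v_{9} = v_{0}  →  sig = (4;(1))
  P = {1,2,3,7,9}:  v_{1} + v_{2} + v_{3} + v_{7} + v_{9} = v_{5}  →  sig = (5;(1))

so the primitive-relation signature multiset is
{ (2;(1)),  (2;(1,1)) ×2,  (2;(1,1,1)),  (2;(1,1,2)),  (2;(1,1,2,3)),  (2;(1,2)),  (3;()),  (3;(1)),  (4;(1)),  (5;(1)) }


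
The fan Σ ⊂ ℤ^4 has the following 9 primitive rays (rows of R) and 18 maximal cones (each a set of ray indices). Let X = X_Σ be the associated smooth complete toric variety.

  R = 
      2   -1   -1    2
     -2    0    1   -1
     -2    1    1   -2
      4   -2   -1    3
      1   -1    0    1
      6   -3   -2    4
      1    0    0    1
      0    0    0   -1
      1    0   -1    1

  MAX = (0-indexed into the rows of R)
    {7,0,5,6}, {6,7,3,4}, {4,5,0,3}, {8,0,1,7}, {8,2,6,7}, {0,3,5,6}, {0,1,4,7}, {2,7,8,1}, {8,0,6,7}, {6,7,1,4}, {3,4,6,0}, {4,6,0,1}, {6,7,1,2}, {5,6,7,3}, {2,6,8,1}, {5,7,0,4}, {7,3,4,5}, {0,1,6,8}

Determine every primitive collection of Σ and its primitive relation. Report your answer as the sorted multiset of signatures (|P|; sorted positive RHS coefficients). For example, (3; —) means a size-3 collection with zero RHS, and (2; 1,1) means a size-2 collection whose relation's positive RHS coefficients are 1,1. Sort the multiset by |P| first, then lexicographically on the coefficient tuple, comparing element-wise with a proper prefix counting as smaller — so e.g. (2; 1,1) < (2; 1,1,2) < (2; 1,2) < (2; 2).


Primitive collections (14):

  {0,2}:  v_{0} + v_{2} = 0  →  sig = (2; —)
  {4,8}:  v_{4} + v_{8} = v_{0}  →  sig = (2; 1)
  {2,5}:  v_{2} + v_{5} = v_{3} + v_{7}  →  sig = (2; 1,1)
  {2,3}:  v_{2} + v_{3} = v_{4} + v_{6} + v_{7}  →  sig = (2; 1,1,1)
  {2,4}:  v_{2} + v_{4} = v_{1} + v_{6} + v_{7}  →  sig = (2; 1,1,1)
  {1,5}:  v_{1} + v_{5} = v_{0} + 2·v_{4} + v_{7}  →  sig = (2; 1,1,2)
  {3,8}:  v_{3} + v_{8} = 2·v_{0} + v_{6} + v_{7}  →  sig = (2; 1,1,2)
  {5,8}:  v_{5} + v_{8} = 3·v_{0} + v_{6} + 2·v_{7}  →  sig = (2; 1,2,3)
  {1,3}:  v_{1} + v_{3} = 2·v_{4}  →  sig = (2; 2)
  {0,3,7}:  v_{0} + v_{3} + v_{7} = v_{5}  →  sig = (3; 1)
  {4,5,6}:  v_{4} + v_{5} + v_{6} = 2·v_{3}  →  sig = (3; 2)
  {1,6,7,8}:  v_{1} + v_{6} + v_{7} + v_{8} = 0  →  sig = (4; —)
  {0,1,6,7}:  v_{0} + v_{1} + v_{6} + v_{7} = v_{4}  →  sig = (4; 1)
  {0,4,6,7}:  v_{0} + v_{4} + v_{6} + v_{7} = v_{3}  →  sig = (4; 1)

Sorted signature multiset PRS(X):
    |P|=2: 9 collections, coeffs (), (1), (1,1), (1,1,1), (1,1,1), (1,1,2), (1,1,2), (1,2,3), (2)
    |P|=3: 2 collections, coeffs (1), (2)
    |P|=4: 3 collections, coeffs (), (1), (1)


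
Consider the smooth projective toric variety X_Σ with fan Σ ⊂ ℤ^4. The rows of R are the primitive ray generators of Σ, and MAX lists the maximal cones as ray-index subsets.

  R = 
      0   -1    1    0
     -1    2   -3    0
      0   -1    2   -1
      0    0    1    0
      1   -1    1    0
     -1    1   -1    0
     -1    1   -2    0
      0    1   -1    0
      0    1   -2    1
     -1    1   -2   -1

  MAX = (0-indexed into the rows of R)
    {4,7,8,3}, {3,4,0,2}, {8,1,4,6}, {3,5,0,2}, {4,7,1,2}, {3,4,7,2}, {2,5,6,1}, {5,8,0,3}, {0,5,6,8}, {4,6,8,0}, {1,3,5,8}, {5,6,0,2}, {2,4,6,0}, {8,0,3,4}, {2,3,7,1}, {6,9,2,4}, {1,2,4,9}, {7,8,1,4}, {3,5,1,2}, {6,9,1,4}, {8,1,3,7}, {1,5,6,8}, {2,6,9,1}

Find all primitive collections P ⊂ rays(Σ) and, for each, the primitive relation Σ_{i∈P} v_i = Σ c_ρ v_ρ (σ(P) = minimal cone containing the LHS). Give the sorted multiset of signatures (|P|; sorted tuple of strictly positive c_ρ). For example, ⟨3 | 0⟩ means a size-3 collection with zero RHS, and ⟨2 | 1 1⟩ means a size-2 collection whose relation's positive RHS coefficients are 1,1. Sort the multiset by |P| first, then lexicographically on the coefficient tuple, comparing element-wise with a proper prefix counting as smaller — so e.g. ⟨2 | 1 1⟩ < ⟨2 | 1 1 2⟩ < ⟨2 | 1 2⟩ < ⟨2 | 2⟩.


Minimal non-faces — 14 found among 10 rays, 23 max cones:

  {0,7}:  v_{0} + v_{7} = 0 — sig = ⟨2 | 0⟩
  {2,8}:  v_{2} + v_{8} = 0 — sig = ⟨2 | 0⟩
  {4,5}:  v_{4} + v_{5} = 0 — sig = ⟨2 | 0⟩
  {0,1}:  v_{0} + v_{1} = v_{6} — sig = ⟨2 | 1⟩
  {3,6}:  v_{3} + v_{6} = v_{5} — sig = ⟨2 | 1⟩
  {6,7}:  v_{6} + v_{7} = v_{1} — sig = ⟨2 | 1⟩
  {3,9}:  v_{3} + v_{9} = v_{1} + v_{2} — sig = ⟨2 | 1 1⟩
  {5,7}:  v_{5} + v_{7} = v_{1} + v_{3} — sig = ⟨2 | 1 1⟩
  {5,9}:  v_{5} + v_{9} = v_{1} + v_{2} + v_{6} — sig = ⟨2 | 1 1 1⟩
  {8,9}:  v_{8} + v_{9} = v_{1} + v_{4} + v_{6} — sig = ⟨2 | 1 1 1⟩
  {0,9}:  v_{0} + v_{9} = v_{2} + v_{4} + 2·v_{6} — sig = ⟨2 | 1 1 2⟩
  {7,9}:  v_{7} + v_{9} = 2·v_{1} + v_{2} + v_{4} — sig = ⟨2 | 1 1 2⟩
  {1,3,4}:  v_{1} + v_{3} + v_{4} = v_{7} — sig = ⟨3 | 1⟩
  {1,2,4,6}:  v_{1} + v_{2} + v_{4} + v_{6} = v_{9} — sig = ⟨4 | 1⟩

Hence PRS(X_Σ) =
    ⟨2 | 0⟩
    ⟨2 | 0⟩
    ⟨2 | 0⟩
    ⟨2 | 1⟩
    ⟨2 | 1⟩
    ⟨2 | 1⟩
    ⟨2 | 1 1⟩
    ⟨2 | 1 1⟩
    ⟨2 | 1 1 1⟩
    ⟨2 | 1 1 1⟩
    ⟨2 | 1 1 2⟩
    ⟨2 | 1 1 2⟩
    ⟨3 | 1⟩
    ⟨4 | 1⟩


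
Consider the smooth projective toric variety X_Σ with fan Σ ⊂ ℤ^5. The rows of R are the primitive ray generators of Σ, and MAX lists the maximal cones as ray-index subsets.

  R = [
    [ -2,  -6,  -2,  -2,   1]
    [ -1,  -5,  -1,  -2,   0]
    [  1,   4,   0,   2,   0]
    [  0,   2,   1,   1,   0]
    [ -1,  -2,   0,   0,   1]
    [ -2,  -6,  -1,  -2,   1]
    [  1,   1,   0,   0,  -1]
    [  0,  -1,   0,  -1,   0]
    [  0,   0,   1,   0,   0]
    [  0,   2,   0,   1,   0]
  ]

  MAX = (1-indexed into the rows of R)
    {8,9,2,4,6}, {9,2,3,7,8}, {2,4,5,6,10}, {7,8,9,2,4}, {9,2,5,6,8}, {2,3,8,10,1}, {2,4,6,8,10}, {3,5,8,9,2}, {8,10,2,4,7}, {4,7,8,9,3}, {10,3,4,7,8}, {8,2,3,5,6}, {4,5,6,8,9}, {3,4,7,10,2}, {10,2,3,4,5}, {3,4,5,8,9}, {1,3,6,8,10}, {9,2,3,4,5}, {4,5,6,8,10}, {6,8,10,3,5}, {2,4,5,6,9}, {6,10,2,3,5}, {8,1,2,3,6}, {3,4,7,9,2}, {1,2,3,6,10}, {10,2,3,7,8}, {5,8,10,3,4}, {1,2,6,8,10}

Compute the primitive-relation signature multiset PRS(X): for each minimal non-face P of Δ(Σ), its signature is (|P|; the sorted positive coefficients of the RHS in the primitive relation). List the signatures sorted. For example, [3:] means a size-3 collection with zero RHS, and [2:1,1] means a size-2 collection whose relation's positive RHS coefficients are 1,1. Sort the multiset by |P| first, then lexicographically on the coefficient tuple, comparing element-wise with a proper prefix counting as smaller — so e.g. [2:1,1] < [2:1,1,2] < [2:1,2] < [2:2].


13 collections generate NE(X_Σ); each relation:

  {1,9}:  v_{1} + v_{9} = v_{6}  so sig = [2:1]
  {6,7}:  v_{6} + v_{7} = v_{2}  so sig = [2:1]
  {9,10}:  v_{9} + v_{10} = v_{4}  so sig = [2:1]
  {1,4}:  v_{1} + v_{4} = v_{6} + v_{10}  so sig = [2:1,1]
  {5,7}:  v_{5} + v_{7} = v_{2} + v_{3} + v_{9}  so sig = [2:1,1,1]
  {1,7}:  v_{1} + v_{7} = 2·v_{2} + v_{3} + v_{8} + v_{10}  so sig = [2:1,1,1,2]
  {1,5}:  v_{1} + v_{5} = v_{3} + 2·v_{6}  so sig = [2:1,2]
  {3,6,9}:  v_{3} + v_{6} + v_{9} = v_{5}  so sig = [3:1]
  {3,4,6}:  v_{3} + v_{4} + v_{6} = v_{5} + v_{10}  so sig = [3:1,1]
  {2,3,4,8}:  v_{2} + v_{3} + v_{4} + v_{8} = 0  so sig = [4:]
  {2,5,8,10}:  v_{2} + v_{5} + v_{8} + v_{10} = v_{6}  so sig = [4:1]
  {2,4,5,8}:  v_{2} + v_{4} + v_{5} + v_{8} = v_{6} + v_{9}  so sig = [4:1,1]
  {2,3,6,8,10}:  v_{2} + v_{3} + v_{6} + v_{8} + v_{10} = v_{1}  so sig = [5:1]

Sorted signature multiset PRS(X):
{ [2:1] ×3,  [2:1,1],  [2:1,1,1],  [2:1,1,1,2],  [2:1,2],  [3:1],  [3:1,1],  [4:],  [4:1],  [4:1,1],  [5:1] }


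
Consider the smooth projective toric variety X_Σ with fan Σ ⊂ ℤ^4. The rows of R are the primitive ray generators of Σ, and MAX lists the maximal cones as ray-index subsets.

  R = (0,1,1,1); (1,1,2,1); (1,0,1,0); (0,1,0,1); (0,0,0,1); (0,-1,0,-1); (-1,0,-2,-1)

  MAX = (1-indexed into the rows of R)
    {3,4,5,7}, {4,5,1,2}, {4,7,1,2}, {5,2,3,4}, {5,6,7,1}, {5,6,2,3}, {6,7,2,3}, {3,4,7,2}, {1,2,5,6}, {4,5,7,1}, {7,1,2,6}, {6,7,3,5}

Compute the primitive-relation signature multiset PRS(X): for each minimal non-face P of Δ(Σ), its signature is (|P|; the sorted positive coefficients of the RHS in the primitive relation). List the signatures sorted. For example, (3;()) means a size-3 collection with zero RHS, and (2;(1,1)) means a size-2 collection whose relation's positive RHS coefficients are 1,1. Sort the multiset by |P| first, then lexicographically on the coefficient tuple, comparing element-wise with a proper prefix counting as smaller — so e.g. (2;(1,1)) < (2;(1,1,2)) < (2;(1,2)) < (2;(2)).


3 minimal non-faces of Δ(Σ) (on 7 rays):

  • {4,6}:  v_{4} + v_{6} = 0 — sig = (2;())
  • {1,3}:  v_{1} + v_{3} = v_{2} — sig = (2;(1))
  • {2,5,7}:  v_{2} + v_{5} + v_{7} = v_{4} — sig = (3;(1))

Signatures (|P|; sorted positive RHS coefficients), sorted:
{ (2;()),  (2;(1)),  (3;(1)) }


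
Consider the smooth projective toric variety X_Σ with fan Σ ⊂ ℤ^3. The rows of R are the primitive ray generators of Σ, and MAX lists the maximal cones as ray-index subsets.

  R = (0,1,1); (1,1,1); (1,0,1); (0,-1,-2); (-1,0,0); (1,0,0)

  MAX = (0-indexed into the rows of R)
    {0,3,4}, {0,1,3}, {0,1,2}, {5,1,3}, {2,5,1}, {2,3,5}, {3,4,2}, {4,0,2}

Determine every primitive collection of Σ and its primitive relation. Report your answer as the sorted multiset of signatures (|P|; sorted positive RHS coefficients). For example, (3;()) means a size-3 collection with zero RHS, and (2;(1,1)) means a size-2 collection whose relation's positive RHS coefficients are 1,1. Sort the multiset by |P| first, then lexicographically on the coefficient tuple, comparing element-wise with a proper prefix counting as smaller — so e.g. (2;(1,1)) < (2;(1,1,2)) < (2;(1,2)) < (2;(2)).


Σ has 5 primitive collections:

  P={4,5}:  v_{4} + v_{5} = 0 — sig = (2;())
  P={0,5}:  v_{0} + v_{5} = v_{1} — sig = (2;(1))
  P={1,4}:  v_{1} + v_{4} = v_{0} — sig = (2;(1))
  P={0,2,3}:  v_{0} + v_{2} + v_{3} = v_{5} — sig = (3;(1))
  P={1,2,3}:  v_{1} + v_{2} + v_{3} = 2·v_{5} — sig = (3;(2))

Sorted signature multiset PRS(X):
{ (2;()),  (2;(1)) ×2,  (3;(1)),  (3;(2)) }
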